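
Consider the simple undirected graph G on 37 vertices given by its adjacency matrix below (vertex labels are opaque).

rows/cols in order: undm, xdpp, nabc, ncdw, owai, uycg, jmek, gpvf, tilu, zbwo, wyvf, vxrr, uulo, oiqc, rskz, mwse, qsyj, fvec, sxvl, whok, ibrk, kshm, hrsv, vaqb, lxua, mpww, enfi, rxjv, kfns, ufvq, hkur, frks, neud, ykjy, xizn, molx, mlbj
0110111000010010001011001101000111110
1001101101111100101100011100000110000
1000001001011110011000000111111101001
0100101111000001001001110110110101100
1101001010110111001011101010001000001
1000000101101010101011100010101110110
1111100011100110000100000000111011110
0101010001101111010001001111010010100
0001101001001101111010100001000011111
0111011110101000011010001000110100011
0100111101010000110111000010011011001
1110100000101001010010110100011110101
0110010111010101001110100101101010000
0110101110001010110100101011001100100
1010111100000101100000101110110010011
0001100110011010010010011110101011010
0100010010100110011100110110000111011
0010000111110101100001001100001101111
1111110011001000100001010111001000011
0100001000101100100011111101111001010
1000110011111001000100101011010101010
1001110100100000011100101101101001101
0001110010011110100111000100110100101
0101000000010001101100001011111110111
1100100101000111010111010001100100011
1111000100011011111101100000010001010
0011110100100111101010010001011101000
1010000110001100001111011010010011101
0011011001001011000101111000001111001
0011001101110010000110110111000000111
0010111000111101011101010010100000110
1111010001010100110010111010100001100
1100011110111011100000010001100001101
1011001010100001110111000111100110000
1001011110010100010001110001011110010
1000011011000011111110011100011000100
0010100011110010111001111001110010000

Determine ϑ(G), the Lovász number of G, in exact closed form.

sqrt(37)

Vertex neud has 18 neighbors: undm, xdpp, uycg, jmek, gpvf, tilu, wyvf, vxrr, uulo, rskz, mwse, qsyj, vaqb, rxjv, kfns, ykjy, xizn, mlbj.
Vertex rxjv has 18 neighbors: undm, nabc, gpvf, tilu, uulo, oiqc, sxvl, whok, ibrk, kshm, vaqb, lxua, enfi, ufvq, neud, ykjy, xizn, mlbj.
deg(whok) = 18; N(whok) = {xdpp, jmek, wyvf, uulo, oiqc, qsyj, ibrk, kshm, hrsv, vaqb, lxua, mpww, rxjv, kfns, ufvq, hkur, ykjy, molx}.
N(lxua) = {undm, xdpp, owai, gpvf, zbwo, oiqc, rskz, mwse, fvec, whok, ibrk, kshm, vaqb, rxjv, kfns, frks, molx, mlbj}, |N(lxua)| = 18.
37-vertex 18-regular graph: SR(37,18,8,9) — a Paley graph.
A has 3 distinct eigenvalues ≈ [18.0, 2.541381, -3.541381].
Lovász: ϑ = −37(-sqrt(37)/2 - 1/2)/(18+-(-sqrt(37)/2 - 1/2)) = sqrt(37).
= 6.0827625… (decimal).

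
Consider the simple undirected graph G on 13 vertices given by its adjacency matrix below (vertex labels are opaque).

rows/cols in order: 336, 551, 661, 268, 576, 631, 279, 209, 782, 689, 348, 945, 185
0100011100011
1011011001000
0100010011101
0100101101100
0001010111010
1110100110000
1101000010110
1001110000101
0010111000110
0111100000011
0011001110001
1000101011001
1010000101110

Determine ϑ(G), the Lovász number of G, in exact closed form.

N(185) = {336, 661, 209, 689, 348, 945}, |N(185)| = 6.
N(782) = {661, 576, 631, 279, 348, 945}, |N(782)| = 6.
Vertex 348 has 6 neighbors: 661, 268, 279, 209, 782, 185.
N(945) = {336, 576, 279, 782, 689, 185}, |N(945)| = 6.
13-vertex 6-regular graph: strongly regular (13,6,2,3).
Distinct eigenvalues (to 4 d.p.): [6.0, 1.3028, -2.3028].
λ_max=6, λ_min=-sqrt(13)/2 - 1/2; ϑ = −13·λ_min/(λ_max−λ_min) = sqrt(13).
ϑ(G) ≈ 3.605551.

sqrt(13)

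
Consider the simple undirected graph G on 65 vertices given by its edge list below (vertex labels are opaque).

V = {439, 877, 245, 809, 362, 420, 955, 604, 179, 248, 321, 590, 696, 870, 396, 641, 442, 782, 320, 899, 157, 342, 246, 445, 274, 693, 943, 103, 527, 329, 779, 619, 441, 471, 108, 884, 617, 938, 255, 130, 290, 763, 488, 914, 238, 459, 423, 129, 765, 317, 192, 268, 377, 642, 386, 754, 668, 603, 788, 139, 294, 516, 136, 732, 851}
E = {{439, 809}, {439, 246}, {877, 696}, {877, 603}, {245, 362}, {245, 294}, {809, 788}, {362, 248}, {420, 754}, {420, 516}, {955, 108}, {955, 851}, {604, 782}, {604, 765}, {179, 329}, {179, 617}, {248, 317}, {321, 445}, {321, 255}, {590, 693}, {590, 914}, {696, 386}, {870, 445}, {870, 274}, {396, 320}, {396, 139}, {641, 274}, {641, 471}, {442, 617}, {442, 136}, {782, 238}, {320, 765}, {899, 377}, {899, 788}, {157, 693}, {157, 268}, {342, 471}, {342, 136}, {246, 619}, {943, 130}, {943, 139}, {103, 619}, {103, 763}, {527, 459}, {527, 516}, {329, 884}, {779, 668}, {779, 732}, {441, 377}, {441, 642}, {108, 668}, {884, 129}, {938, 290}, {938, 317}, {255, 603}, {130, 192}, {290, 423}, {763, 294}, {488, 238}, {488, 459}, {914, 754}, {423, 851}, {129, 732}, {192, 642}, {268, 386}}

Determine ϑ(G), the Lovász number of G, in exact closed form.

65*cos(pi/65)/(cos(pi/65) + 1)

N(668) = {779, 108}, |N(668)| = 2.
deg(788) = 2; N(788) = {809, 899}.
deg(179) = 2; N(179) = {329, 617}.
deg(420) = 2; N(420) = {754, 516}.
Every vertex has degree 2 (N=65); connected 2-regular on 65 ⇒ C_{65}.
A has 33 distinct eigenvalues ≈ [2.0, 1.99066, 1.96274, 1.91649, 1.85235, 1.77091, 1.67294, 1.55935, 1.4312, 1.28968, 1.13613, 0.97197, 0.79873, 0.61803, 0.43157, 0.24107, 0.04833, -0.14487, -0.33671, -0.52541, -0.70921, -0.88638, -1.05528, -1.21433, -1.36203, -1.49702, -1.61803, -1.72394, -1.81375, -1.88662, -1.94188, -1.97901, -1.99766].
−65·(-2*cos(pi/65)) / ((2)−(-2*cos(pi/65))) = 65*cos(pi/65)/(cos(pi/65) + 1) = ϑ(G).
= 32.481012600… (decimal).
Check 32 ≤ 65*cos(pi/65)/(cos(pi/65) + 1) ≤ 33: both strict.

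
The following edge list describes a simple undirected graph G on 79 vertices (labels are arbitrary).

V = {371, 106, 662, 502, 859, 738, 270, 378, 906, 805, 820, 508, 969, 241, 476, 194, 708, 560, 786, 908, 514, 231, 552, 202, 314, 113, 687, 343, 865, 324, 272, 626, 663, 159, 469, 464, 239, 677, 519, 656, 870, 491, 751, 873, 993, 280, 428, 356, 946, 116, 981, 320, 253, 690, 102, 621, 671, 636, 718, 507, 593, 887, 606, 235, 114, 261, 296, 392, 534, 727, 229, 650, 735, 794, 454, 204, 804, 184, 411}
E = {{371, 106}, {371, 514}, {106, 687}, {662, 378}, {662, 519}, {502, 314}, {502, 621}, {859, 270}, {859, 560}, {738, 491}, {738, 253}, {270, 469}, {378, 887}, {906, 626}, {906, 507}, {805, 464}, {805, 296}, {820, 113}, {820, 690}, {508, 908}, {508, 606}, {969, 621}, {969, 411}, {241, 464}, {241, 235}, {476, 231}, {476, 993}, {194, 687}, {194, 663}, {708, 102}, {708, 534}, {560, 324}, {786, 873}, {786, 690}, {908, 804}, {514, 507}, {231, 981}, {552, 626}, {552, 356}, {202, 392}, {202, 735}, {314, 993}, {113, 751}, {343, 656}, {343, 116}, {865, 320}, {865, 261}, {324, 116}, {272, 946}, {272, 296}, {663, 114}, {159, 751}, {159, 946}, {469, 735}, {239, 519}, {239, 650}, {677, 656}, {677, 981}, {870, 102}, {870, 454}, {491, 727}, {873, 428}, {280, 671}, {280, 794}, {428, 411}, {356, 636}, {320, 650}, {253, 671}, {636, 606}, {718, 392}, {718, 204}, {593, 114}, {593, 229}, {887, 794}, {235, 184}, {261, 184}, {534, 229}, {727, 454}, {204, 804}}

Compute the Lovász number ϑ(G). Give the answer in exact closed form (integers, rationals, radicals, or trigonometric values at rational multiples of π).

Vertex 946 has 2 neighbors: 272, 159.
N(324) = {560, 116}, |N(324)| = 2.
deg(626) = 2; N(626) = {906, 552}.
Vertex 906 has 2 neighbors: 626, 507.
79-vertex 2-regular graph: a single 79-cycle (edge-transitive).
A has 40 distinct eigenvalues ≈ [2.0, 1.9937, 1.9748, 1.9433, 1.8996, 1.8439, 1.7766, 1.698, 1.6086, 1.5091, 1.4001, 1.2822, 1.1562, 1.0229, 0.8831, 0.7377, 0.5877, 0.434, 0.2775, 0.1192, -0.0398, -0.1985, -0.356, -0.5112, -0.6632, -0.8111, -0.9537, -1.0904, -1.2202, -1.3422, -1.4558, -1.5601, -1.6546, -1.7386, -1.8117, -1.8733, -1.923, -1.9606, -1.9858, -1.9984].
−79·(-2*cos(pi/79)) / ((2)−(-2*cos(pi/79))) = 79*cos(pi/79)/(cos(pi/79) + 1) = ϑ(G).
Numerically 39.4844.
Lovász sandwich 39 ≤ 79*cos(pi/79)/(cos(pi/79) + 1) ≤ 40: both strict.

79*cos(pi/79)/(cos(pi/79) + 1)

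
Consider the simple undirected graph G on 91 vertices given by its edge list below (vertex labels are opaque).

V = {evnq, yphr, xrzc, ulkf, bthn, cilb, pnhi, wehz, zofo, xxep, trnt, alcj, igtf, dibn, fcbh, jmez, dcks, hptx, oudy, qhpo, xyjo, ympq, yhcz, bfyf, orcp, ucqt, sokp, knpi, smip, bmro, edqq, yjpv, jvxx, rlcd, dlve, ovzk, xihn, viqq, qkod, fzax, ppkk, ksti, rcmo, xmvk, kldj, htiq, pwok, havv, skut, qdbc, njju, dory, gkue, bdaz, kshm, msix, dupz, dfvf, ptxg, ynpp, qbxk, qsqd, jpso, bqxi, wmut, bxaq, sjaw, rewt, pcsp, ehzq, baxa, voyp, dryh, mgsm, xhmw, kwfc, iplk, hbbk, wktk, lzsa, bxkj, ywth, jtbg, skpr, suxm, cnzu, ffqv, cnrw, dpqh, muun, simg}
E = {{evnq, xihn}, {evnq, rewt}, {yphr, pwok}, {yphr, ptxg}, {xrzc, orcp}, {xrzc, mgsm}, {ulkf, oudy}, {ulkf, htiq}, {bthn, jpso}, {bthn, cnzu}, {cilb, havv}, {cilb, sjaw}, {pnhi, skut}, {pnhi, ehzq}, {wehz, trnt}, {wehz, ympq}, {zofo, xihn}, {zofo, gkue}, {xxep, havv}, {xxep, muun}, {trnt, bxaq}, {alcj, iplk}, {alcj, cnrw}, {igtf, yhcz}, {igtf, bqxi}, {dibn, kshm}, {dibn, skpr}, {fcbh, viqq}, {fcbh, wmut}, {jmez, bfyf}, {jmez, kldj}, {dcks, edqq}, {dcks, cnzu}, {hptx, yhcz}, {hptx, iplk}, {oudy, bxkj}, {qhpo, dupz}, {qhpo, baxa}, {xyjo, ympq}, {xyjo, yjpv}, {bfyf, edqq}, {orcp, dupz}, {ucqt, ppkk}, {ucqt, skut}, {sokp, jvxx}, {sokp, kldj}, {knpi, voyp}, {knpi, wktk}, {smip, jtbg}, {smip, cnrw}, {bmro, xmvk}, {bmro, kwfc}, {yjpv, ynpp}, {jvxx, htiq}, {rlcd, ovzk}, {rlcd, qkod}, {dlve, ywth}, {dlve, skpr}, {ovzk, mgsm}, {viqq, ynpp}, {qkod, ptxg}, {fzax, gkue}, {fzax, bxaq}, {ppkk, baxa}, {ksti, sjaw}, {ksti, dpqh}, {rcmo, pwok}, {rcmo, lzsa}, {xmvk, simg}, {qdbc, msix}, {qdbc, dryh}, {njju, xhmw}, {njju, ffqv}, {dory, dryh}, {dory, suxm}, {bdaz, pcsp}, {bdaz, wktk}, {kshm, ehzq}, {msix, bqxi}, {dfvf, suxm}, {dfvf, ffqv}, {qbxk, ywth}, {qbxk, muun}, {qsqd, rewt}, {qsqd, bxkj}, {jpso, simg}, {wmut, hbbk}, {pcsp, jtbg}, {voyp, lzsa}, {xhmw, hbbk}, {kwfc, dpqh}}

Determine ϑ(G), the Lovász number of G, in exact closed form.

91*cos(pi/91)/(cos(pi/91) + 1)

deg(ulkf) = 2; N(ulkf) = {oudy, htiq}.
deg(viqq) = 2; N(viqq) = {fcbh, ynpp}.
Vertex yjpv has 2 neighbors: xyjo, ynpp.
N(pnhi) = {skut, ehzq}, |N(pnhi)| = 2.
deg(v) = 2 for all v (|V|=91); this is C_{91}, the 91-cycle.
Distinct eigenvalues (to 6 d.p.): [2.0, 1.995235, 1.980961, 1.957247, 1.924206, 1.881995, 1.830816, 1.770912, 1.702569, 1.626112, 1.541906, 1.450353, 1.351887, 1.24698, 1.136129, 1.019865, 0.898741, 0.773333, 0.644241, 0.512078, 0.377475, 0.241073, 0.103523, -0.034521, -0.172401, -0.309459, -0.445042, -0.578504, -0.70921, -0.836536, -0.959875, -1.07864, -1.192265, -1.300208, -1.401955, -1.497021, -1.584954, -1.665333, -1.737776, -1.801938, -1.857512, -1.904235, -1.941884, -1.970278, -1.989283, -1.998808].
ϑ = −N·λ_min/(λ_max−λ_min) = −91·(-2*cos(pi/91))/(2−(-2*cos(pi/91))) = 91*cos(pi/91)/(cos(pi/91) + 1).
ϑ(G) ≈ 45.4864.
45 ≤ 91*cos(pi/91)/(cos(pi/91) + 1) ≤ 46: both strict.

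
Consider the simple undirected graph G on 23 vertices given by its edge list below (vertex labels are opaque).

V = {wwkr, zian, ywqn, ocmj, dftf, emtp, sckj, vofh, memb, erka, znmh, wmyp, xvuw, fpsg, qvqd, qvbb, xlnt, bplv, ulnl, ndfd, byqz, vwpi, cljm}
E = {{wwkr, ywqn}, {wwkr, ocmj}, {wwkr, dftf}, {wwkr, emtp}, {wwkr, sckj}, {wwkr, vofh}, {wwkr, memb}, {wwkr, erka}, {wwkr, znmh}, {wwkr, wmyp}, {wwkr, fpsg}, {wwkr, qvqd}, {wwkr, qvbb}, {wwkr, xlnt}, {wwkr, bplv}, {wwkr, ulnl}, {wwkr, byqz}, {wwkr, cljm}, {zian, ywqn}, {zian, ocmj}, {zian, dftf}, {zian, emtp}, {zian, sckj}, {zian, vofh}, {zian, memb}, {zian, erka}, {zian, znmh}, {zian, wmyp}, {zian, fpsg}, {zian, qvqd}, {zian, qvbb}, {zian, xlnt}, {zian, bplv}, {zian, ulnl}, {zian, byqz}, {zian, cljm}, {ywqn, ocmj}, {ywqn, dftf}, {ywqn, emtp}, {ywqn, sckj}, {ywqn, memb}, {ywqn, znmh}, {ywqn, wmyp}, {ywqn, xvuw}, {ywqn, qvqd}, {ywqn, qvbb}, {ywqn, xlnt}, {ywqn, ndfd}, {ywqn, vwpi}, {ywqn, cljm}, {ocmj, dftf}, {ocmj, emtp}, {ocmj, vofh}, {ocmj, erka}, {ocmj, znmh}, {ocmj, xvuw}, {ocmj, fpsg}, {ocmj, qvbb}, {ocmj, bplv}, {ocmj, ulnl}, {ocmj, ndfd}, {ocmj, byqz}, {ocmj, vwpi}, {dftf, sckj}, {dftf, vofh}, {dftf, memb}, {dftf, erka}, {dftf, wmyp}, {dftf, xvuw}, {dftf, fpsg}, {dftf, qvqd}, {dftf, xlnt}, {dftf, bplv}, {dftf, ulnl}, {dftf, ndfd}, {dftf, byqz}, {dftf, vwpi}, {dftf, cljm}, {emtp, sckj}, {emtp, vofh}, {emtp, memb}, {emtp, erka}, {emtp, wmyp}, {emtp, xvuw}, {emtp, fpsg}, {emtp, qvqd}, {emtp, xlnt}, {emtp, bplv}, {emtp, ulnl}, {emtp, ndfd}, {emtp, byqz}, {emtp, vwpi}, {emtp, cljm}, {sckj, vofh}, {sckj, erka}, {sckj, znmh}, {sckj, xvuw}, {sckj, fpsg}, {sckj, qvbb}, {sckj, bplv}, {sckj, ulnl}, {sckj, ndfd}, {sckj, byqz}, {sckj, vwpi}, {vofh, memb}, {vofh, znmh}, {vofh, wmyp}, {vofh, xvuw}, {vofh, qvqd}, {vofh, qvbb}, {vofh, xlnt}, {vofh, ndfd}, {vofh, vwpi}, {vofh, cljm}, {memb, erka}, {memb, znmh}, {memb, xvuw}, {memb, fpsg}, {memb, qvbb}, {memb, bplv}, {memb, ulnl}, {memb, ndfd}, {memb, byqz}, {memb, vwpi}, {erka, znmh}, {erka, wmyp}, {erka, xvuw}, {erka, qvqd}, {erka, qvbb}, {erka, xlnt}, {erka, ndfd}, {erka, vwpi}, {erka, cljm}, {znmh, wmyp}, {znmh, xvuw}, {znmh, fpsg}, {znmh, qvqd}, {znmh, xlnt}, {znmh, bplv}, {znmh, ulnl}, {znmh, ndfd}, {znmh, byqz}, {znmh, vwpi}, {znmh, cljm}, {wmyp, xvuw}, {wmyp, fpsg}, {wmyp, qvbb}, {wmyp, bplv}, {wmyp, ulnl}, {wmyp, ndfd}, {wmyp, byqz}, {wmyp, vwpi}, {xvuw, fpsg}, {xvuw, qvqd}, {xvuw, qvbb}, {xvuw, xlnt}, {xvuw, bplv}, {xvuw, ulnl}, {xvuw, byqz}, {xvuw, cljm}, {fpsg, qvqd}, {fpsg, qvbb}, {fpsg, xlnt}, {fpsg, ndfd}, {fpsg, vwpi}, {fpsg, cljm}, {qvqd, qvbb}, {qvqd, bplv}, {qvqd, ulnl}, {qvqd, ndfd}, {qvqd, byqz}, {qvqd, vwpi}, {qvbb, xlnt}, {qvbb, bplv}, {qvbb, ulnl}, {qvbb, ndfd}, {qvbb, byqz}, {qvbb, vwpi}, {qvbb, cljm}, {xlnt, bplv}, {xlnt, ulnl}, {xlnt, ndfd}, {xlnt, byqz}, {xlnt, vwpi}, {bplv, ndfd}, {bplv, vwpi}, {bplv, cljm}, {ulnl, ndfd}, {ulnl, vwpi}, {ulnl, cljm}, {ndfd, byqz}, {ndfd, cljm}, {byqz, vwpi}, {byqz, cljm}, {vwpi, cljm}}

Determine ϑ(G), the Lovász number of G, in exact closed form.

7

N(cljm) = {wwkr, zian, ywqn, dftf, emtp, vofh, erka, znmh, xvuw, fpsg, qvbb, bplv, ulnl, ndfd, byqz, vwpi}, |N(cljm)| = 16.
deg(wwkr) = 18; N(wwkr) = {ywqn, ocmj, dftf, emtp, sckj, vofh, memb, erka, znmh, wmyp, fpsg, qvqd, qvbb, xlnt, bplv, ulnl, byqz, cljm}.
Vertex ndfd has 18 neighbors: ywqn, ocmj, dftf, emtp, sckj, vofh, memb, erka, znmh, wmyp, fpsg, qvqd, qvbb, xlnt, bplv, ulnl, byqz, cljm.
Vertex bplv has 16 neighbors: wwkr, zian, ocmj, dftf, emtp, sckj, memb, znmh, wmyp, xvuw, qvqd, qvbb, xlnt, ndfd, vwpi, cljm.
G = K_{7,7,5,4}: α = 7 = χ(Ḡ), so ϑ = 7.
ϑ(G) ≈ 7.00000.
Lovász sandwich 7 ≤ 7 ≤ 7: collapsed.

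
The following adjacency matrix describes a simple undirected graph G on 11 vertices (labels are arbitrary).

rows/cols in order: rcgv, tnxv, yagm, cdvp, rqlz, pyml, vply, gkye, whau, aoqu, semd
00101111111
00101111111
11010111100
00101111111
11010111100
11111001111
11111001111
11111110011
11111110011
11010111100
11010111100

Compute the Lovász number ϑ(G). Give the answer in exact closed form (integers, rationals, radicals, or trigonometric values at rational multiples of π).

Vertex cdvp has 8 neighbors: yagm, rqlz, pyml, vply, gkye, whau, aoqu, semd.
deg(rqlz) = 7; N(rqlz) = {rcgv, tnxv, cdvp, pyml, vply, gkye, whau}.
deg(yagm) = 7; N(yagm) = {rcgv, tnxv, cdvp, pyml, vply, gkye, whau}.
Vertex gkye has 9 neighbors: rcgv, tnxv, yagm, cdvp, rqlz, pyml, vply, aoqu, semd.
Complete multipartite on [4, 3, 2, 2]: sandwich collapses at ϑ=4.
ϑ(G) ≈ 4.0000000.
4 ≤ 4 ≤ 4: collapsed.

4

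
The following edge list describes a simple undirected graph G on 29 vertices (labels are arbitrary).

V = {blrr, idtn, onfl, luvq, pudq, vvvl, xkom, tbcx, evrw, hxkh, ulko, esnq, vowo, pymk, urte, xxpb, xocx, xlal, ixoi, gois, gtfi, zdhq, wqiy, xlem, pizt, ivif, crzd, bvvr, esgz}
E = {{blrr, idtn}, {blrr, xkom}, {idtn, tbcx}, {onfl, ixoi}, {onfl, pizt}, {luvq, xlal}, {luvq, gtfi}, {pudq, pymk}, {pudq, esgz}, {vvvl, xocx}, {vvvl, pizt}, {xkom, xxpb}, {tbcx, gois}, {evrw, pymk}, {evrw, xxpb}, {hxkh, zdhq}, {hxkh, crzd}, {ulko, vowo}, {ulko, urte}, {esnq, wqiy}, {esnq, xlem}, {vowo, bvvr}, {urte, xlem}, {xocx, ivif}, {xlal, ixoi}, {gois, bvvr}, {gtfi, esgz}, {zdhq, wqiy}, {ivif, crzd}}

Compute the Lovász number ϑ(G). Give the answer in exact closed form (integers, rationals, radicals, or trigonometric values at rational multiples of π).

29*cos(pi/29)/(cos(pi/29) + 1)

Vertex hxkh has 2 neighbors: zdhq, crzd.
deg(pizt) = 2; N(pizt) = {onfl, vvvl}.
Vertex xlem has 2 neighbors: esnq, urte.
N(ulko) = {vowo, urte}, |N(ulko)| = 2.
deg(v) = 2 for all v (|V|=29); this is C_{29}, the 29-cycle.
The 15 distinct eigenvalues: [2.0, 1.9532, 1.8152, 1.5922, 1.2948, 0.9368, 0.5351, 0.1083, -0.3236, -0.7403, -1.1224, -1.452, -1.7137, -1.8953, -1.9883].
ϑ = −N·λ_min/(λ_max−λ_min) = −29·(-2*cos(pi/29))/(2−(-2*cos(pi/29))) = 29*cos(pi/29)/(cos(pi/29) + 1).
ϑ(G) ≈ 14.4573753.
α=14, χ(Ḡ)=15; ϑ=29*cos(pi/29)/(cos(pi/29) + 1) lies between (both strict).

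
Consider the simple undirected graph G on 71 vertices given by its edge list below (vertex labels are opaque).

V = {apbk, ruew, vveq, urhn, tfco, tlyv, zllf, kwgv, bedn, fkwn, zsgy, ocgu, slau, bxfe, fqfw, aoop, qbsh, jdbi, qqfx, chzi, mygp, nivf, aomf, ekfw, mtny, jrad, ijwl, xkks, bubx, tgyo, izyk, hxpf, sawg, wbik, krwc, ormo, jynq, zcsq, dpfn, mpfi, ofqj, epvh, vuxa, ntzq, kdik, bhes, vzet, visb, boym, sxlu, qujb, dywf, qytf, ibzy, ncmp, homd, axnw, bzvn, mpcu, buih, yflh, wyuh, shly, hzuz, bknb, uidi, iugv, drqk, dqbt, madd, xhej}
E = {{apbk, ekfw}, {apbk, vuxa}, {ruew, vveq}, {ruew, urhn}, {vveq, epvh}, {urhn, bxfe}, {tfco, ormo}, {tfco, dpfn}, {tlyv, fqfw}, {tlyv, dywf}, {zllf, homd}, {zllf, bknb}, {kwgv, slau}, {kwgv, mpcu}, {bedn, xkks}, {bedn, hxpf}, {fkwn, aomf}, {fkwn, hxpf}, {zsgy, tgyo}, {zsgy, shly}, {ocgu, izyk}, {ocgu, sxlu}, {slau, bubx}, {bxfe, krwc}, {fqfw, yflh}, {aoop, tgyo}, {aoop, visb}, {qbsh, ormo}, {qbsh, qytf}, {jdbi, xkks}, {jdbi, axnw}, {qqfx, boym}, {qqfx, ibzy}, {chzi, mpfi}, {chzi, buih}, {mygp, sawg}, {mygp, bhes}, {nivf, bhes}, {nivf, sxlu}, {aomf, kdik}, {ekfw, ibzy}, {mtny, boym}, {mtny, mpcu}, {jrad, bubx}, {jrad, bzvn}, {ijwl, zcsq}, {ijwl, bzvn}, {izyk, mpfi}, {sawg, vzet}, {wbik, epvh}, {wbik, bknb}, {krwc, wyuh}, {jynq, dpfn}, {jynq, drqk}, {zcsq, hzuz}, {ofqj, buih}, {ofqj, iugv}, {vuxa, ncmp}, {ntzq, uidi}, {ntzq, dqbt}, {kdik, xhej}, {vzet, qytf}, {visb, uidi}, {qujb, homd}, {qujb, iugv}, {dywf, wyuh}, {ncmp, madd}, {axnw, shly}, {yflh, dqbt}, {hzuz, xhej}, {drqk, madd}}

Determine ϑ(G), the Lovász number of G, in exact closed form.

N(chzi) = {mpfi, buih}, |N(chzi)| = 2.
N(iugv) = {ofqj, qujb}, |N(iugv)| = 2.
deg(ibzy) = 2; N(ibzy) = {qqfx, ekfw}.
Vertex dqbt has 2 neighbors: ntzq, yflh.
Every vertex has degree 2 (N=71); the odd cycle C_{71}.
Distinct eigenvalues (to 4 d.p.): [2.0, 1.9922, 1.9688, 1.9299, 1.876, 1.8074, 1.7246, 1.6284, 1.5194, 1.3985, 1.2666, 1.1249, 0.9743, 0.8162, 0.6516, 0.4819, 0.3085, 0.1326, -0.0442, -0.2208, -0.3956, -0.5673, -0.7346, -0.8961, -1.0507, -1.1969, -1.3339, -1.4604, -1.5754, -1.6781, -1.7677, -1.8435, -1.9048, -1.9513, -1.9824, -1.998].
ϑ = −N·λ_min/(λ_max−λ_min) = −71·(-2*cos(pi/71))/(2−(-2*cos(pi/71))) = 71*cos(pi/71)/(cos(pi/71) + 1).
≈ 35.48262 (to 5 d.p.).
Check 35 ≤ 71*cos(pi/71)/(cos(pi/71) + 1) ≤ 36: both strict.

71*cos(pi/71)/(cos(pi/71) + 1)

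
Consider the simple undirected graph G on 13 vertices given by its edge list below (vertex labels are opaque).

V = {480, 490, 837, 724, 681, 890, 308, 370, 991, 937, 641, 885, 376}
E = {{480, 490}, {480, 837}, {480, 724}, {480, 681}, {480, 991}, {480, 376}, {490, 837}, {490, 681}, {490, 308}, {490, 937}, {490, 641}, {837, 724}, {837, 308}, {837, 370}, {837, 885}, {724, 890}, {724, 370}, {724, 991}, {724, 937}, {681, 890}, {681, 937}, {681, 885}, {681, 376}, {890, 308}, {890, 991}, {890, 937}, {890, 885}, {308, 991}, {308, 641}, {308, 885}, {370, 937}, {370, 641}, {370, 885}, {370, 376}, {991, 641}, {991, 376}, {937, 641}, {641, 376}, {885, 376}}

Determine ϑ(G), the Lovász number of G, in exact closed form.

sqrt(13)

Vertex 991 has 6 neighbors: 480, 724, 890, 308, 641, 376.
deg(376) = 6; N(376) = {480, 681, 370, 991, 641, 885}.
Vertex 837 has 6 neighbors: 480, 490, 724, 308, 370, 885.
N(885) = {837, 681, 890, 308, 370, 376}, |N(885)| = 6.
G on 13 vertices is 6-regular; SR(13,6,2,3) — a Paley graph.
A has 3 distinct eigenvalues ≈ [6.0, 1.3028, -2.3028].
ϑ = −N·λ_min/(λ_max−λ_min) = −13·(-sqrt(13)/2 - 1/2)/(6−(-sqrt(13)/2 - 1/2)) = sqrt(13).
Numerically 3.6055513.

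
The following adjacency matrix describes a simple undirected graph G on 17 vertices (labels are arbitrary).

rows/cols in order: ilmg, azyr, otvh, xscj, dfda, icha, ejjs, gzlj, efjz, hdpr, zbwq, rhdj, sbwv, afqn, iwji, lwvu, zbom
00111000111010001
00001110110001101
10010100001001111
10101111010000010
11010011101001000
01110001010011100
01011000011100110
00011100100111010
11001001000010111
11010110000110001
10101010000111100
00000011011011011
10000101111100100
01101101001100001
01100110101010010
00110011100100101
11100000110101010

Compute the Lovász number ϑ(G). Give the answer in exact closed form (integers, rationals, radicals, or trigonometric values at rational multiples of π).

Vertex zbom has 8 neighbors: ilmg, azyr, otvh, efjz, hdpr, rhdj, afqn, lwvu.
N(lwvu) = {otvh, xscj, ejjs, gzlj, efjz, rhdj, iwji, zbom}, |N(lwvu)| = 8.
N(gzlj) = {xscj, dfda, icha, efjz, rhdj, sbwv, afqn, lwvu}, |N(gzlj)| = 8.
Vertex efjz has 8 neighbors: ilmg, azyr, dfda, gzlj, sbwv, iwji, lwvu, zbom.
Regular of degree 8 on 17 vertices: strongly regular (17,8,3,4).
Distinct eigenvalues (to 5 d.p.): [8.0, 1.56155, -2.56155].
−17·(-sqrt(17)/2 - 1/2) / ((8)−(-sqrt(17)/2 - 1/2)) = sqrt(17) = ϑ(G).
ϑ(G) ≈ 4.1231.

sqrt(17)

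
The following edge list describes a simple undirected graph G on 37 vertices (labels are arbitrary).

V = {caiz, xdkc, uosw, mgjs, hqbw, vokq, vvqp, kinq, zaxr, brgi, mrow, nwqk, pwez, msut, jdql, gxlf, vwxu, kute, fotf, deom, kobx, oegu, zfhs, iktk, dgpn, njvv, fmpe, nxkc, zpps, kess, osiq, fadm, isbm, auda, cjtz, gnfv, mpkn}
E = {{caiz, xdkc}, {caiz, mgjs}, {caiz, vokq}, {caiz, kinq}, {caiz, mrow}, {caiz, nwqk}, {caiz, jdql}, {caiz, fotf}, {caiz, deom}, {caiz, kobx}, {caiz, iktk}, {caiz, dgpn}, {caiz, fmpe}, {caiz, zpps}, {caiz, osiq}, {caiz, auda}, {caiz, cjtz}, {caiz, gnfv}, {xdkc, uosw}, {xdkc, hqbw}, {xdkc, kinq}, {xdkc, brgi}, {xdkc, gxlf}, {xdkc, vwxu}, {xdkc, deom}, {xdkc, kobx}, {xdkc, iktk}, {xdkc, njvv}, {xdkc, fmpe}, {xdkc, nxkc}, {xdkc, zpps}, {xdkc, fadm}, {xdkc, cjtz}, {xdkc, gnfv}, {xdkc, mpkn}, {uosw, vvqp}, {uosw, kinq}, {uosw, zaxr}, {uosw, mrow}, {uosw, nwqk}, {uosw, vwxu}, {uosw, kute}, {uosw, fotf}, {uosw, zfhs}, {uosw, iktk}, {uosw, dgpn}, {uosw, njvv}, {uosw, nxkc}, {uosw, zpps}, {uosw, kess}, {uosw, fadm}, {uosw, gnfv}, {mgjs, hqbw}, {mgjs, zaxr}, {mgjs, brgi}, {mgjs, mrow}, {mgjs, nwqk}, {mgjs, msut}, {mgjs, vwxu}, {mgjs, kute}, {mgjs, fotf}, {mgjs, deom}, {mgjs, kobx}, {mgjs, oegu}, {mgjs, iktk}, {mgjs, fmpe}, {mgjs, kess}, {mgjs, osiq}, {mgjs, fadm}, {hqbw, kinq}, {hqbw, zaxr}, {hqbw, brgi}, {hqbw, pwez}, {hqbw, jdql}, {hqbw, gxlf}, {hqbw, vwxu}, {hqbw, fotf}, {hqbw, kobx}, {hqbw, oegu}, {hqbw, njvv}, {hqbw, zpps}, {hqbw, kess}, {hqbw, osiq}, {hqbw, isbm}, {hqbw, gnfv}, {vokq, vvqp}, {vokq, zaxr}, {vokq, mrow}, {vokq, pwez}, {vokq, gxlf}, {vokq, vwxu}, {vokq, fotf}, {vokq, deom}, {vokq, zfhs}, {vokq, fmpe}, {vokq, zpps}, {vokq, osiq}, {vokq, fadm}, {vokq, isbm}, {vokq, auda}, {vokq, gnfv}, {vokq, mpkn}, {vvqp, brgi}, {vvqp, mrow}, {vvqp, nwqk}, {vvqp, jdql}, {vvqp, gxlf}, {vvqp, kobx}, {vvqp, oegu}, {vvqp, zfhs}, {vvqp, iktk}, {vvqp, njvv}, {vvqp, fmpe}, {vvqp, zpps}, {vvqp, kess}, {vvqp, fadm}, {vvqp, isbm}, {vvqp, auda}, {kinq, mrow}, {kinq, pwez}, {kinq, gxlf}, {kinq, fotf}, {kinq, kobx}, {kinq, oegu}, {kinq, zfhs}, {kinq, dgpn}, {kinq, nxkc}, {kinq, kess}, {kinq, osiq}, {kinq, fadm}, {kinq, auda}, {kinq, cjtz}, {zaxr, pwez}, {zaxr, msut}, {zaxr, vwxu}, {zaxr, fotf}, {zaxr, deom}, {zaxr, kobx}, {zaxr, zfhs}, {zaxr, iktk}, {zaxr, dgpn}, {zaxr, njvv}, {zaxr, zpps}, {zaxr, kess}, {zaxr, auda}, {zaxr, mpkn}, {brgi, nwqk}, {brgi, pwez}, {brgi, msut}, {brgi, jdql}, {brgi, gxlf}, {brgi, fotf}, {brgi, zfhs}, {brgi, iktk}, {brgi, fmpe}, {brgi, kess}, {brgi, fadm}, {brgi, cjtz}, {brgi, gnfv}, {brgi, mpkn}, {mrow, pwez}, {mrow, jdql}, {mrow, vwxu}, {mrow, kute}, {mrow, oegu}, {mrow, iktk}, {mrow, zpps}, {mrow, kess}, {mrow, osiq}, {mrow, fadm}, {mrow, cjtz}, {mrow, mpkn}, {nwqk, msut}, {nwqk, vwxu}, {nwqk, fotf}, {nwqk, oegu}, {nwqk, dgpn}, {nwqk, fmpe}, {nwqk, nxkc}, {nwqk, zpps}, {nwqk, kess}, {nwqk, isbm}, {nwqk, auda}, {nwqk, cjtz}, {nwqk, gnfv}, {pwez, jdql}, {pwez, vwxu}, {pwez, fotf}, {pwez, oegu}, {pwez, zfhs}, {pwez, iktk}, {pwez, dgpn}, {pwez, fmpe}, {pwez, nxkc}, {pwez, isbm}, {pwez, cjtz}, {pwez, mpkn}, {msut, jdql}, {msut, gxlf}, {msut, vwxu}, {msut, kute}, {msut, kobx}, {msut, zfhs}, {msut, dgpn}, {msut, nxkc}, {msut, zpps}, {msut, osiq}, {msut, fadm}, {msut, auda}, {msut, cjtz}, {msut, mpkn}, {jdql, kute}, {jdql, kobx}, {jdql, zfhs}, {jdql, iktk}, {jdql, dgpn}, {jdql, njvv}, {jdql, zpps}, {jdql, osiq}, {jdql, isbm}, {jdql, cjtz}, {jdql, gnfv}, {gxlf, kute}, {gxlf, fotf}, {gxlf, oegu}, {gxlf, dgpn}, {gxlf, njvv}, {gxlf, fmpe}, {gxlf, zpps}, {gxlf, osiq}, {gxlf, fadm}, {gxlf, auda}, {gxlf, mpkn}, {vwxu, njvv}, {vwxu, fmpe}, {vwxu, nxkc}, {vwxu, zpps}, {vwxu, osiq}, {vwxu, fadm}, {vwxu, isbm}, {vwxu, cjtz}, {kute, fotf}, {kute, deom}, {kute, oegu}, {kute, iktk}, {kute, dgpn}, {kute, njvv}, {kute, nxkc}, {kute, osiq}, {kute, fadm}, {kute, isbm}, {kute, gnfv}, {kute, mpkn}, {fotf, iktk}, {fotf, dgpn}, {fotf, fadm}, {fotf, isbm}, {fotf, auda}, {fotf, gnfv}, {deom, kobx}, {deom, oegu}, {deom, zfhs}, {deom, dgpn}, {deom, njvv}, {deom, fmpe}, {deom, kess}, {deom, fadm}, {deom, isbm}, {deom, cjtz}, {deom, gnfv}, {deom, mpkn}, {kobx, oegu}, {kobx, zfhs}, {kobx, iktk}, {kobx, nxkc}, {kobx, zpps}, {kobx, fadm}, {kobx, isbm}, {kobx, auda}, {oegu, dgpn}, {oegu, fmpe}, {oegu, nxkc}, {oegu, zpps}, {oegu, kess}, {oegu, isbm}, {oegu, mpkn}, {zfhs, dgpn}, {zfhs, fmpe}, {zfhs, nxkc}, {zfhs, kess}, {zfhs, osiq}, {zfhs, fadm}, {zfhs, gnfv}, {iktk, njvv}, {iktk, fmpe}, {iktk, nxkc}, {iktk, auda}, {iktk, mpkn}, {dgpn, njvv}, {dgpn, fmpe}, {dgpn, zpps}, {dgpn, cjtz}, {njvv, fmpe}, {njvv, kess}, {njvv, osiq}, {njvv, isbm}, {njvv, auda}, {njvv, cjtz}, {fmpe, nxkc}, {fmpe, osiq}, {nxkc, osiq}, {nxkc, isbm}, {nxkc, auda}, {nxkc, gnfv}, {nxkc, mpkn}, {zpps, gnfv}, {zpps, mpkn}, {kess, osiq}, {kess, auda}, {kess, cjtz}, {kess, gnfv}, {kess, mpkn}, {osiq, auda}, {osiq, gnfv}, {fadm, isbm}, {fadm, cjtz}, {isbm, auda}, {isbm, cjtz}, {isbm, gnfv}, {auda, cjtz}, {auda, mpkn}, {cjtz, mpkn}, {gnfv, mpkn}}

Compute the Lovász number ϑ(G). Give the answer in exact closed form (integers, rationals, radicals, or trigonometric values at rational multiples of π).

sqrt(37)

N(mpkn) = {xdkc, vokq, zaxr, brgi, mrow, pwez, msut, gxlf, kute, deom, oegu, iktk, nxkc, zpps, kess, auda, cjtz, gnfv}, |N(mpkn)| = 18.
Vertex kobx has 18 neighbors: caiz, xdkc, mgjs, hqbw, vvqp, kinq, zaxr, msut, jdql, deom, oegu, zfhs, iktk, nxkc, zpps, fadm, isbm, auda.
N(kute) = {uosw, mgjs, mrow, msut, jdql, gxlf, fotf, deom, oegu, iktk, dgpn, njvv, nxkc, osiq, fadm, isbm, gnfv, mpkn}, |N(kute)| = 18.
Vertex iktk has 18 neighbors: caiz, xdkc, uosw, mgjs, vvqp, zaxr, brgi, mrow, pwez, jdql, kute, fotf, kobx, njvv, fmpe, nxkc, auda, mpkn.
18-regular, N=37; SR(37,18,8,9) — a Paley graph.
The 3 distinct eigenvalues: [18.0, 2.54138, -3.54138].
Lovász: ϑ = −37(-sqrt(37)/2 - 1/2)/(18+-(-sqrt(37)/2 - 1/2)) = sqrt(37).
≈ 6.0827625 (to 7 d.p.).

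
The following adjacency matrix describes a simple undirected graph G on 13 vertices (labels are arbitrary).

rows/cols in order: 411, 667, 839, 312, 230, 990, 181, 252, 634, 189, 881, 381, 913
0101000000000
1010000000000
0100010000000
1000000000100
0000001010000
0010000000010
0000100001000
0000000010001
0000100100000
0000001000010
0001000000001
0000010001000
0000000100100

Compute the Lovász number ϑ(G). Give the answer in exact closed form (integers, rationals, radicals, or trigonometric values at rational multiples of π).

Vertex 252 has 2 neighbors: 634, 913.
Vertex 189 has 2 neighbors: 181, 381.
N(230) = {181, 634}, |N(230)| = 2.
N(839) = {667, 990}, |N(839)| = 2.
G on 13 vertices is 2-regular; the odd cycle C_{13}.
The 7 distinct eigenvalues: [2.0, 1.770912, 1.136129, 0.241073, -0.70921, -1.497021, -1.941884].
λ_max=2, λ_min=-2*cos(pi/13); ϑ = −13·λ_min/(λ_max−λ_min) = 13*cos(pi/13)/(cos(pi/13) + 1).
ϑ(G) ≈ 6.404168563.
α=6, χ(Ḡ)=7; ϑ=13*cos(pi/13)/(cos(pi/13) + 1) lies between (both strict).

13*cos(pi/13)/(cos(pi/13) + 1)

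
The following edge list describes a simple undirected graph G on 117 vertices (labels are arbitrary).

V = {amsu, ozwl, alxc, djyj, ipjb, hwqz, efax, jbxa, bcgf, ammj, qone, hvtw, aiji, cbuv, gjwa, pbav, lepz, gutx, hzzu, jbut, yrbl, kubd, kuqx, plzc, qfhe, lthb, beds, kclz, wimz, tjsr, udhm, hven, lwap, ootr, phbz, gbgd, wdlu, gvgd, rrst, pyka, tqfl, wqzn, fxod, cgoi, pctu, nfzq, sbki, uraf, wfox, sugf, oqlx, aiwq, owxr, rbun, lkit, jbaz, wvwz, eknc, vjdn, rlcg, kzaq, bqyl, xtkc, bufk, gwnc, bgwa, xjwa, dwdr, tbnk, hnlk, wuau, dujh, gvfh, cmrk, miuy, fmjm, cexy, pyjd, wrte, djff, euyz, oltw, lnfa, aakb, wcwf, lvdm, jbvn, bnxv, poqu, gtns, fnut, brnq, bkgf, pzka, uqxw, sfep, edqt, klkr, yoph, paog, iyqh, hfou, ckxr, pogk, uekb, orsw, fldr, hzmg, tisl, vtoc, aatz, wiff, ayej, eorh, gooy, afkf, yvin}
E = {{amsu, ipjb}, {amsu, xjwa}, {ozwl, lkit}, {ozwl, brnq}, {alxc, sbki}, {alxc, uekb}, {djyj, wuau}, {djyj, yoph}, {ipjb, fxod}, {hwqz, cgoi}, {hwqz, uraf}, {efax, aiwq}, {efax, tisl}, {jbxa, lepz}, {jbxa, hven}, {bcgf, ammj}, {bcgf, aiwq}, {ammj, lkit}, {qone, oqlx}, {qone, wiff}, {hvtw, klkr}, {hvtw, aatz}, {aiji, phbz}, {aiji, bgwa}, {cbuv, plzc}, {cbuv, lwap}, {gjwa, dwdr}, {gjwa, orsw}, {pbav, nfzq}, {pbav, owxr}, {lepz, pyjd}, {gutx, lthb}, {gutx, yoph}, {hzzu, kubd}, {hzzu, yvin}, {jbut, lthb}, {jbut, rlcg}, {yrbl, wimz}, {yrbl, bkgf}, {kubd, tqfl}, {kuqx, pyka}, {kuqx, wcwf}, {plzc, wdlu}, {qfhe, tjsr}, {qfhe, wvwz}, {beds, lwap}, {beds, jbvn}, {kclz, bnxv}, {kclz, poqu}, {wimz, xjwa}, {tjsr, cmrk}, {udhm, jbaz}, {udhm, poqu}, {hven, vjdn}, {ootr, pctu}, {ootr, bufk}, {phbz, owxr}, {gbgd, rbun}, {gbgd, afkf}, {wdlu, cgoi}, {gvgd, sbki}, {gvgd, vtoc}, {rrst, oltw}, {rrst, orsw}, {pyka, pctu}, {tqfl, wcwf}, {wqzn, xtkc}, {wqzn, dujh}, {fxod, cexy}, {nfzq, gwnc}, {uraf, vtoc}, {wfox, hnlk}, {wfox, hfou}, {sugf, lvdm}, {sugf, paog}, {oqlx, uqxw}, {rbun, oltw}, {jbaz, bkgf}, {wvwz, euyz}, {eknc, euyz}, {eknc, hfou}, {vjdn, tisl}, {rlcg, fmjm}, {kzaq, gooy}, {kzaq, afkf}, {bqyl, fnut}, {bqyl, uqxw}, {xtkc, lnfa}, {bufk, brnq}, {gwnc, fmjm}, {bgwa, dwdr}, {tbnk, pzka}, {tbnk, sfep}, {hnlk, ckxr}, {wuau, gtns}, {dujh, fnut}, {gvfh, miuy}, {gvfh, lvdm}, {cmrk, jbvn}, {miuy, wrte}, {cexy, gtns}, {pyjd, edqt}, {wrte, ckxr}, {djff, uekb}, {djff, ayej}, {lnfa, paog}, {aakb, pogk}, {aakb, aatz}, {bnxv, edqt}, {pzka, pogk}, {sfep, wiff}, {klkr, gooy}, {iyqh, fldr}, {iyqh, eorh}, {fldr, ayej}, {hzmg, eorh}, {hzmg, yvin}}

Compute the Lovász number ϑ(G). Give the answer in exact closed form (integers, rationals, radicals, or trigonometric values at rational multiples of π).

117*cos(pi/117)/(cos(pi/117) + 1)

deg(pzka) = 2; N(pzka) = {tbnk, pogk}.
Vertex qfhe has 2 neighbors: tjsr, wvwz.
N(bufk) = {ootr, brnq}, |N(bufk)| = 2.
deg(xjwa) = 2; N(xjwa) = {amsu, wimz}.
Every vertex has degree 2 (N=117); the odd cycle C_{117}.
A has 59 distinct eigenvalues ≈ [2.0, 1.997, 1.988, 1.974, 1.954, 1.928, 1.897, 1.86, 1.818, 1.771, 1.718, 1.661, 1.599, 1.532, 1.461, 1.385, 1.306, 1.223, 1.136, 1.046, 0.953, 0.857, 0.759, 0.659, 0.556, 0.453, 0.347, 0.241, 0.134, 0.027, -0.081, -0.188, -0.294, -0.4, -0.505, -0.608, -0.709, -0.809, -0.906, -1.0, -1.092, -1.18, -1.265, -1.346, -1.424, -1.497, -1.566, -1.631, -1.69, -1.745, -1.795, -1.84, -1.879, -1.913, -1.942, -1.965, -1.982, -1.994, -1.999].
Lovász (edge-transitive): ϑ = −117·(-2*cos(pi/117))/((2)−(-2*cos(pi/117))) = 117*cos(pi/117)/(cos(pi/117) + 1).
≈ 58.48945428 (to 8 d.p.).
Sandwich: α(G)=58 ≤ ϑ(G)=117*cos(pi/117)/(cos(pi/117) + 1) ≤ χ(Ḡ)=59 (both strict).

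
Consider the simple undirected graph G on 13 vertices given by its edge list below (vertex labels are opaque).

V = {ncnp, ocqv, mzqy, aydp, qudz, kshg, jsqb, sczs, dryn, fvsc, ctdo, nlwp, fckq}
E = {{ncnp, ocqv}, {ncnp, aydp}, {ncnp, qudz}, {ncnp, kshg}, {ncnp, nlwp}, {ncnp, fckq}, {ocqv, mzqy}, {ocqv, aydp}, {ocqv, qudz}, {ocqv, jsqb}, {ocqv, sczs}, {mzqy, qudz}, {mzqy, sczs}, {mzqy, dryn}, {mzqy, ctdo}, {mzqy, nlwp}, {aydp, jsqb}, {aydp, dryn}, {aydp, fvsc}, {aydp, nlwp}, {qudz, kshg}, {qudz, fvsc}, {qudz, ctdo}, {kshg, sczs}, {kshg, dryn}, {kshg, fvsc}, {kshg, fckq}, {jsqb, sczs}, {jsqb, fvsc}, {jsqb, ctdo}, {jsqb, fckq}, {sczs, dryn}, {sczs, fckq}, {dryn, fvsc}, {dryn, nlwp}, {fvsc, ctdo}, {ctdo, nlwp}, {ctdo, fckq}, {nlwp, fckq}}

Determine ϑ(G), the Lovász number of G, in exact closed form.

Vertex fvsc has 6 neighbors: aydp, qudz, kshg, jsqb, dryn, ctdo.
N(ctdo) = {mzqy, qudz, jsqb, fvsc, nlwp, fckq}, |N(ctdo)| = 6.
N(nlwp) = {ncnp, mzqy, aydp, dryn, ctdo, fckq}, |N(nlwp)| = 6.
Vertex aydp has 6 neighbors: ncnp, ocqv, jsqb, dryn, fvsc, nlwp.
Every vertex has degree 6 (N=13); Paley(13): SR with (k,λ,μ)=(6,2,3).
Distinct eigenvalues (to 4 d.p.): [6.0, 1.3028, -2.3028].
Lovász (edge-transitive): ϑ = −13·(-sqrt(13)/2 - 1/2)/((6)−(-sqrt(13)/2 - 1/2)) = sqrt(13).
Numerically 3.6055513.

sqrt(13)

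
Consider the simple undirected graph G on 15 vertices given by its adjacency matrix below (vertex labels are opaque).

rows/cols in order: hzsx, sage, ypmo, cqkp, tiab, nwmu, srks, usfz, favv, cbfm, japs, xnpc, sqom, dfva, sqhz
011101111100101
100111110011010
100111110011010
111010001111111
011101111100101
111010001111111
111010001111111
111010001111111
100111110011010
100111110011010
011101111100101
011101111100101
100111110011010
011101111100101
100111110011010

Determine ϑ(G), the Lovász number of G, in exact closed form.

Vertex japs has 10 neighbors: sage, ypmo, cqkp, nwmu, srks, usfz, favv, cbfm, sqom, sqhz.
deg(tiab) = 10; N(tiab) = {sage, ypmo, cqkp, nwmu, srks, usfz, favv, cbfm, sqom, sqhz}.
N(usfz) = {hzsx, sage, ypmo, tiab, favv, cbfm, japs, xnpc, sqom, dfva, sqhz}, |N(usfz)| = 11.
deg(sage) = 9; N(sage) = {hzsx, cqkp, tiab, nwmu, srks, usfz, japs, xnpc, dfva}.
Complete 3-partite, parts [6, 5, 4]: perfect, ϑ = α = 6.
Numerically 6.00000.
Check 6 ≤ 6 ≤ 6: collapsed.

6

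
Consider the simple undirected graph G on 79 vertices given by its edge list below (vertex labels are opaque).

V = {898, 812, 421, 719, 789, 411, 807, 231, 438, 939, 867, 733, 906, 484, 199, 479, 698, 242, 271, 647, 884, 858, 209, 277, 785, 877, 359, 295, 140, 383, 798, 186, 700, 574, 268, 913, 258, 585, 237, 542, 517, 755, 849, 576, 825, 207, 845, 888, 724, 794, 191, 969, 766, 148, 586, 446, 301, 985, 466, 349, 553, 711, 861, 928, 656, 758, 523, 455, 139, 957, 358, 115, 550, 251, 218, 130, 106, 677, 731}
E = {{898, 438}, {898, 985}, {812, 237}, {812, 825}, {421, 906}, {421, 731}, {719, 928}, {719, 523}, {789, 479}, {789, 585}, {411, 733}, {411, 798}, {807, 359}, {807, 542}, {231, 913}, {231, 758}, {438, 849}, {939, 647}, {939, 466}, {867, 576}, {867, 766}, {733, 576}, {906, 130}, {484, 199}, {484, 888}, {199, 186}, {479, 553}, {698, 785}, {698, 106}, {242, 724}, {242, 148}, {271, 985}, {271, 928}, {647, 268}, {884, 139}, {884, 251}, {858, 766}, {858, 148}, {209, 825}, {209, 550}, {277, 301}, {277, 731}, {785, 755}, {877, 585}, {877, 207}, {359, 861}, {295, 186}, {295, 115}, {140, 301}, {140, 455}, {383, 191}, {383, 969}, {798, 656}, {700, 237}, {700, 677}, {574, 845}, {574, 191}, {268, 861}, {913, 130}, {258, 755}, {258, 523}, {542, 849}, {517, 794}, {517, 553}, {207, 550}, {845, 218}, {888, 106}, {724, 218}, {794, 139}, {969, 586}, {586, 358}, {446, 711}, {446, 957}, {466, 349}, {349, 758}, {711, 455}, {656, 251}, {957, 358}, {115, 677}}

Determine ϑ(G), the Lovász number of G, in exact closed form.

Vertex 207 has 2 neighbors: 877, 550.
N(277) = {301, 731}, |N(277)| = 2.
N(939) = {647, 466}, |N(939)| = 2.
N(421) = {906, 731}, |N(421)| = 2.
Every vertex has degree 2 (N=79); a single 79-cycle (edge-transitive).
Distinct eigenvalues (to 6 d.p.): [2.0, 1.993678, 1.974751, 1.943339, 1.89964, 1.843932, 1.776565, 1.697967, 1.608633, 1.509129, 1.400084, 1.282187, 1.156184, 1.022871, 0.883091, 0.737728, 0.587701, 0.433958, 0.277471, 0.11923, -0.039764, -0.198508, -0.355996, -0.511233, -0.663239, -0.811051, -0.953735, -1.09039, -1.22015, -1.342197, -1.455758, -1.560115, -1.654608, -1.738641, -1.811681, -1.873267, -1.92301, -1.960595, -1.985784, -1.998419].
Lovász (edge-transitive): ϑ = −79·(-2*cos(pi/79))/((2)−(-2*cos(pi/79))) = 79*cos(pi/79)/(cos(pi/79) + 1).
ϑ(G) ≈ 39.484379.
α=39, χ(Ḡ)=40; ϑ=79*cos(pi/79)/(cos(pi/79) + 1) lies between (both strict).

79*cos(pi/79)/(cos(pi/79) + 1)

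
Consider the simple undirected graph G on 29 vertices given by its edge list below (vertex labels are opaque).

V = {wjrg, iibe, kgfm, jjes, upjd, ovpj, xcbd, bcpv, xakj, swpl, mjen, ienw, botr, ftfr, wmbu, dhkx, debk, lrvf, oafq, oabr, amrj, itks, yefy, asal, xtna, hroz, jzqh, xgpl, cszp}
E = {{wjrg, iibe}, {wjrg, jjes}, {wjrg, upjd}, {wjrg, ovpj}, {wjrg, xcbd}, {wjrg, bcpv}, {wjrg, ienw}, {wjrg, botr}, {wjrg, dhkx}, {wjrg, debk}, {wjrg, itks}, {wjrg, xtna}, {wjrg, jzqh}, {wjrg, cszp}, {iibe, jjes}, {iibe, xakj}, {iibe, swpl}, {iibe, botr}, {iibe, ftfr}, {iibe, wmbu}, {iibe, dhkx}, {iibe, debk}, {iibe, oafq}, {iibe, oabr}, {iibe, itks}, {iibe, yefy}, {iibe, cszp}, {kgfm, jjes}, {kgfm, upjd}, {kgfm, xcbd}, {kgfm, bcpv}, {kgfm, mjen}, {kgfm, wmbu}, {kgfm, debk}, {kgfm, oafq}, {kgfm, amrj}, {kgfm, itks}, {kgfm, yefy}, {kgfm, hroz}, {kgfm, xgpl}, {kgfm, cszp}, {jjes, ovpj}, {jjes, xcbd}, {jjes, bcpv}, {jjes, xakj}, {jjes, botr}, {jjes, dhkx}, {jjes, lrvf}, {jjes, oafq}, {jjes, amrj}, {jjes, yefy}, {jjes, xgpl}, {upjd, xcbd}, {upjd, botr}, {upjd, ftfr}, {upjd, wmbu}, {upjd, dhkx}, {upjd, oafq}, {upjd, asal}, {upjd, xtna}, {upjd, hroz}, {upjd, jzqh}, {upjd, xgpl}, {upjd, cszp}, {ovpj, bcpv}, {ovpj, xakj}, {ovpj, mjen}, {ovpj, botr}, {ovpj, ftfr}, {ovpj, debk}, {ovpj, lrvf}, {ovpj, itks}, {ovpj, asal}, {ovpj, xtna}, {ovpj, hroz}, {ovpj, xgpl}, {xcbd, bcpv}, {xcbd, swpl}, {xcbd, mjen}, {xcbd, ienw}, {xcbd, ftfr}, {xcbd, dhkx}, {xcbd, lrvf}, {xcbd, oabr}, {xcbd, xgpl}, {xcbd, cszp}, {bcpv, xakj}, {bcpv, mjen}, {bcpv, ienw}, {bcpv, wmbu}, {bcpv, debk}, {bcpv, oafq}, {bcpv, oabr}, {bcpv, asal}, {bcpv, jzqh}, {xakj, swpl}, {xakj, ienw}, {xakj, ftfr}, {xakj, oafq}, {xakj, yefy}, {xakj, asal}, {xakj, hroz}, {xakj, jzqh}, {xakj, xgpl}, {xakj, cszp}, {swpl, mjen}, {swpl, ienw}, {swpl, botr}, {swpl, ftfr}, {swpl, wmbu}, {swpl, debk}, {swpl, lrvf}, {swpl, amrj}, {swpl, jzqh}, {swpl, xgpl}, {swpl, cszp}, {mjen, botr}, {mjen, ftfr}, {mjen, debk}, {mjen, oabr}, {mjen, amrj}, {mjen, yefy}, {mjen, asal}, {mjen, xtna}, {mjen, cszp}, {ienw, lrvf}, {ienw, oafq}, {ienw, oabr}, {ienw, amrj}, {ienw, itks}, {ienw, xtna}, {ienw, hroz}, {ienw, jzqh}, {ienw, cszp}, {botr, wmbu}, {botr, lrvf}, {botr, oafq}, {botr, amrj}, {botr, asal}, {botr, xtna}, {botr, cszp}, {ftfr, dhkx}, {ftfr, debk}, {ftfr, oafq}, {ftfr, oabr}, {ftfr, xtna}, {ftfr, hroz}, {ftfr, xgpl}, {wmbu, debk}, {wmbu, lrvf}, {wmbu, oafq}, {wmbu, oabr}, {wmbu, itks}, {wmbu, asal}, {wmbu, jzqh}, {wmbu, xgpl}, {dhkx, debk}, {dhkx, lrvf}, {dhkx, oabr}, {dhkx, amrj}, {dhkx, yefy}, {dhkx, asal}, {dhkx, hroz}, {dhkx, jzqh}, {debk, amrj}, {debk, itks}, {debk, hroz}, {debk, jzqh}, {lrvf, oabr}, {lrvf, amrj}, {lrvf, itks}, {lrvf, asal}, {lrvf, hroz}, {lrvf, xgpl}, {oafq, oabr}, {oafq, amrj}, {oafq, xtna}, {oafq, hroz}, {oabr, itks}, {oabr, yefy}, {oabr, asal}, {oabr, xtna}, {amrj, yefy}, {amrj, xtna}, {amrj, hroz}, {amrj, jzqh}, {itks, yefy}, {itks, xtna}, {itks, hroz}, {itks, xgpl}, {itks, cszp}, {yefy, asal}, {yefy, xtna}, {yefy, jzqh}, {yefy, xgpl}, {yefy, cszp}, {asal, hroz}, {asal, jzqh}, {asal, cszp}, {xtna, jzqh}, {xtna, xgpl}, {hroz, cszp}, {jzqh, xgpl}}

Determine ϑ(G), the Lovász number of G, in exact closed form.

sqrt(29)

deg(oafq) = 14; N(oafq) = {iibe, kgfm, jjes, upjd, bcpv, xakj, ienw, botr, ftfr, wmbu, oabr, amrj, xtna, hroz}.
deg(upjd) = 14; N(upjd) = {wjrg, kgfm, xcbd, botr, ftfr, wmbu, dhkx, oafq, asal, xtna, hroz, jzqh, xgpl, cszp}.
deg(lrvf) = 14; N(lrvf) = {jjes, ovpj, xcbd, swpl, ienw, botr, wmbu, dhkx, oabr, amrj, itks, asal, hroz, xgpl}.
Vertex mjen has 14 neighbors: kgfm, ovpj, xcbd, bcpv, swpl, botr, ftfr, debk, oabr, amrj, yefy, asal, xtna, cszp.
29-vertex 14-regular graph: Paley(29): SR with (k,λ,μ)=(14,6,7).
The 3 distinct eigenvalues: [14.0, 2.193, -3.193].
Lovász (edge-transitive): ϑ = −29·(-sqrt(29)/2 - 1/2)/((14)−(-sqrt(29)/2 - 1/2)) = sqrt(29).
ϑ(G) ≈ 5.3851648.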